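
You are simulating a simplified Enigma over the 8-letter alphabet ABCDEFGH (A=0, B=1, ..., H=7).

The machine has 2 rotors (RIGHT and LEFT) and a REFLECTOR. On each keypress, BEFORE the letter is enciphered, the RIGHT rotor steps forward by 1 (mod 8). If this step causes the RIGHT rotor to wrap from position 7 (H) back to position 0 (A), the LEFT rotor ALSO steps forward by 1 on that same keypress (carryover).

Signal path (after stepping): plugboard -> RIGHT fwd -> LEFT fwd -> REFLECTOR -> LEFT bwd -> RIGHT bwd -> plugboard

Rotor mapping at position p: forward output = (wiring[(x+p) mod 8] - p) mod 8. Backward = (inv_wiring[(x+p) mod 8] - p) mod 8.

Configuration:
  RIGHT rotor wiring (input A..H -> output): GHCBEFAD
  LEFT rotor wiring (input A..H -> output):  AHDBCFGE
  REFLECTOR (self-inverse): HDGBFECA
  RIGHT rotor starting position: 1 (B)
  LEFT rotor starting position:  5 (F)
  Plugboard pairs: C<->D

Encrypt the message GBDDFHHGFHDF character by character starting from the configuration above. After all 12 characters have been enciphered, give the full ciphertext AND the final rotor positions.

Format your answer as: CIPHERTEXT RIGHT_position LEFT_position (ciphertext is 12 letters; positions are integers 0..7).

Char 1 ('G'): step: R->2, L=5; G->plug->G->R->E->L->C->refl->G->L'->F->R'->H->plug->H
Char 2 ('B'): step: R->3, L=5; B->plug->B->R->B->L->B->refl->D->L'->D->R'->F->plug->F
Char 3 ('D'): step: R->4, L=5; D->plug->C->R->E->L->C->refl->G->L'->F->R'->H->plug->H
Char 4 ('D'): step: R->5, L=5; D->plug->C->R->G->L->E->refl->F->L'->H->R'->H->plug->H
Char 5 ('F'): step: R->6, L=5; F->plug->F->R->D->L->D->refl->B->L'->B->R'->D->plug->C
Char 6 ('H'): step: R->7, L=5; H->plug->H->R->B->L->B->refl->D->L'->D->R'->D->plug->C
Char 7 ('H'): step: R->0, L->6 (L advanced); H->plug->H->R->D->L->B->refl->D->L'->F->R'->F->plug->F
Char 8 ('G'): step: R->1, L=6; G->plug->G->R->C->L->C->refl->G->L'->B->R'->B->plug->B
Char 9 ('F'): step: R->2, L=6; F->plug->F->R->B->L->G->refl->C->L'->C->R'->C->plug->D
Char 10 ('H'): step: R->3, L=6; H->plug->H->R->H->L->H->refl->A->L'->A->R'->E->plug->E
Char 11 ('D'): step: R->4, L=6; D->plug->C->R->E->L->F->refl->E->L'->G->R'->G->plug->G
Char 12 ('F'): step: R->5, L=6; F->plug->F->R->F->L->D->refl->B->L'->D->R'->B->plug->B
Final: ciphertext=HFHHCCFBDEGB, RIGHT=5, LEFT=6

Answer: HFHHCCFBDEGB 5 6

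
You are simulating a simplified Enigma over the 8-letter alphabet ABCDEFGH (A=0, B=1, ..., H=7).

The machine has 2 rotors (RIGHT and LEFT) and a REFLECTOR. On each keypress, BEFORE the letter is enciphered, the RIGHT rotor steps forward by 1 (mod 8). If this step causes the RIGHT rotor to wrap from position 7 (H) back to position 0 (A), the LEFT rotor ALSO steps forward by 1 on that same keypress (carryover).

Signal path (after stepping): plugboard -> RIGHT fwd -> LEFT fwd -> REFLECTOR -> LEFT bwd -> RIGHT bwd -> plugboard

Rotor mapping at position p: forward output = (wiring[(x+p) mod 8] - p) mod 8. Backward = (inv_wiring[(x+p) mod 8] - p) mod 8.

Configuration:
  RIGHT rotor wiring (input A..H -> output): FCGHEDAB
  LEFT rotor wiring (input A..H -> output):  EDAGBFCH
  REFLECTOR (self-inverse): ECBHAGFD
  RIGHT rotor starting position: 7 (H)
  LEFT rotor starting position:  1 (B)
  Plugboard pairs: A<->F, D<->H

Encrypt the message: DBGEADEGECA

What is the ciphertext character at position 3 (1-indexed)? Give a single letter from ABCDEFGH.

Char 1 ('D'): step: R->0, L->2 (L advanced); D->plug->H->R->B->L->E->refl->A->L'->E->R'->E->plug->E
Char 2 ('B'): step: R->1, L=2; B->plug->B->R->F->L->F->refl->G->L'->A->R'->G->plug->G
Char 3 ('G'): step: R->2, L=2; G->plug->G->R->D->L->D->refl->H->L'->C->R'->C->plug->C

C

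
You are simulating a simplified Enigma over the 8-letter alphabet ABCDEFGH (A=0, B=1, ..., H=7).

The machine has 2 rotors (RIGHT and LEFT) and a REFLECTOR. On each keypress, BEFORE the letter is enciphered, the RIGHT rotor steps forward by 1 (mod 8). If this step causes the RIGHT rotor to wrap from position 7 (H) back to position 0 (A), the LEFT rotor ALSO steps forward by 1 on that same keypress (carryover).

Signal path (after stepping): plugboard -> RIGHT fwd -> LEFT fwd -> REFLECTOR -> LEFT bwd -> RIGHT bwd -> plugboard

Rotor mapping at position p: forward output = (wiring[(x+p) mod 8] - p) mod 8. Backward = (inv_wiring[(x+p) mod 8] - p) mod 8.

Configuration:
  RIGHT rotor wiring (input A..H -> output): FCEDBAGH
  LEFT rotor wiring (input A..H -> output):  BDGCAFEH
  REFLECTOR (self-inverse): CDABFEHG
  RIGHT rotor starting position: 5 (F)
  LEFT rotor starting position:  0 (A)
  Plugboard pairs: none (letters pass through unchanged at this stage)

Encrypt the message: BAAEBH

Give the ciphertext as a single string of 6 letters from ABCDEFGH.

Answer: AGBDEE

Derivation:
Char 1 ('B'): step: R->6, L=0; B->plug->B->R->B->L->D->refl->B->L'->A->R'->A->plug->A
Char 2 ('A'): step: R->7, L=0; A->plug->A->R->A->L->B->refl->D->L'->B->R'->G->plug->G
Char 3 ('A'): step: R->0, L->1 (L advanced); A->plug->A->R->F->L->D->refl->B->L'->C->R'->B->plug->B
Char 4 ('E'): step: R->1, L=1; E->plug->E->R->H->L->A->refl->C->L'->A->R'->D->plug->D
Char 5 ('B'): step: R->2, L=1; B->plug->B->R->B->L->F->refl->E->L'->E->R'->E->plug->E
Char 6 ('H'): step: R->3, L=1; H->plug->H->R->B->L->F->refl->E->L'->E->R'->E->plug->E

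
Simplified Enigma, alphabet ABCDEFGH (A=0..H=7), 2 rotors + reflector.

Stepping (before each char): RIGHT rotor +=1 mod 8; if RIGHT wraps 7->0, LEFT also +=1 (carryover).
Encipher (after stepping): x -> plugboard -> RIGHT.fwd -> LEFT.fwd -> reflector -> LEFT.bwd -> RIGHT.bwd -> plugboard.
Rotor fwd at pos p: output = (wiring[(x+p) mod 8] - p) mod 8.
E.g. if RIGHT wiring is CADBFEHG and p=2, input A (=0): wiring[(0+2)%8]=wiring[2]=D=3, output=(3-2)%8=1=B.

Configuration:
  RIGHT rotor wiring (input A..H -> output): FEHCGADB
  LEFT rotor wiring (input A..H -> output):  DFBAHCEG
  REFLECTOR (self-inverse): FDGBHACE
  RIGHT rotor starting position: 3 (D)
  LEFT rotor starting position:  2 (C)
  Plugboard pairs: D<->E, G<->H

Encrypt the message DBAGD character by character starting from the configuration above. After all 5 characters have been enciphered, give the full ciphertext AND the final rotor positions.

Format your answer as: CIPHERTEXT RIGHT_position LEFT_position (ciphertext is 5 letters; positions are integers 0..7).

Answer: BDHHC 0 3

Derivation:
Char 1 ('D'): step: R->4, L=2; D->plug->E->R->B->L->G->refl->C->L'->E->R'->B->plug->B
Char 2 ('B'): step: R->5, L=2; B->plug->B->R->G->L->B->refl->D->L'->H->R'->E->plug->D
Char 3 ('A'): step: R->6, L=2; A->plug->A->R->F->L->E->refl->H->L'->A->R'->G->plug->H
Char 4 ('G'): step: R->7, L=2; G->plug->H->R->E->L->C->refl->G->L'->B->R'->G->plug->H
Char 5 ('D'): step: R->0, L->3 (L advanced); D->plug->E->R->G->L->C->refl->G->L'->H->R'->C->plug->C
Final: ciphertext=BDHHC, RIGHT=0, LEFT=3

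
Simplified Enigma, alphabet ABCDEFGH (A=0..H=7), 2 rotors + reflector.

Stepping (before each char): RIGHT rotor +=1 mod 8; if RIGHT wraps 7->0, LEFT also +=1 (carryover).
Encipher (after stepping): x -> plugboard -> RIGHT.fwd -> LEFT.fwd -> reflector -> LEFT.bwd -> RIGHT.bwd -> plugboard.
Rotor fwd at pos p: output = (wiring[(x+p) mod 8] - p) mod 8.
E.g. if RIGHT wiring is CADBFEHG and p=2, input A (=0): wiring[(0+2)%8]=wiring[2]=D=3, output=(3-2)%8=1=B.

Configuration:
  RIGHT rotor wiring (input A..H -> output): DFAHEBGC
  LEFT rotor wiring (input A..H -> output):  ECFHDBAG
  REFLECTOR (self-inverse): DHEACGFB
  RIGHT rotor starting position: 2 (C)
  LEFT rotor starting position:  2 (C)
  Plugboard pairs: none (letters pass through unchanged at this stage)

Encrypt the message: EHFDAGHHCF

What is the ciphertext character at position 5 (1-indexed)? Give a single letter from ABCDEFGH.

Char 1 ('E'): step: R->3, L=2; E->plug->E->R->H->L->A->refl->D->L'->A->R'->F->plug->F
Char 2 ('H'): step: R->4, L=2; H->plug->H->R->D->L->H->refl->B->L'->C->R'->C->plug->C
Char 3 ('F'): step: R->5, L=2; F->plug->F->R->D->L->H->refl->B->L'->C->R'->G->plug->G
Char 4 ('D'): step: R->6, L=2; D->plug->D->R->H->L->A->refl->D->L'->A->R'->A->plug->A
Char 5 ('A'): step: R->7, L=2; A->plug->A->R->D->L->H->refl->B->L'->C->R'->G->plug->G

G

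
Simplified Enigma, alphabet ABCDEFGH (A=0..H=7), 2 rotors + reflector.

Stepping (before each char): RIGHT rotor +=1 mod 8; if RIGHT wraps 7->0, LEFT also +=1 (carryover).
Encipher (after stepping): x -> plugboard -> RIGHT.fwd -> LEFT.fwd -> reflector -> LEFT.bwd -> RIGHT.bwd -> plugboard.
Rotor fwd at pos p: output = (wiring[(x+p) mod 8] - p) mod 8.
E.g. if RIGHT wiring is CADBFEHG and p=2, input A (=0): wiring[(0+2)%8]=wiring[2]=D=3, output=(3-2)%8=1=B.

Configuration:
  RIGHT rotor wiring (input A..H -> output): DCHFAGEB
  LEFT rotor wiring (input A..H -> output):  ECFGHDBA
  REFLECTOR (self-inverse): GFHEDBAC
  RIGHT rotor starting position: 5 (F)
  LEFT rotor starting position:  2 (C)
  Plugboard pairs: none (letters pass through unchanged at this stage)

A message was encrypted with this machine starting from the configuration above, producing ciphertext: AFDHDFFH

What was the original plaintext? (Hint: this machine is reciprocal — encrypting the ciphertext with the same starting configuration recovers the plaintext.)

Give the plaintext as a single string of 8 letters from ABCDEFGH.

Answer: DDGFADEF

Derivation:
Char 1 ('A'): step: R->6, L=2; A->plug->A->R->G->L->C->refl->H->L'->E->R'->D->plug->D
Char 2 ('F'): step: R->7, L=2; F->plug->F->R->B->L->E->refl->D->L'->A->R'->D->plug->D
Char 3 ('D'): step: R->0, L->3 (L advanced); D->plug->D->R->F->L->B->refl->F->L'->E->R'->G->plug->G
Char 4 ('H'): step: R->1, L=3; H->plug->H->R->C->L->A->refl->G->L'->D->R'->F->plug->F
Char 5 ('D'): step: R->2, L=3; D->plug->D->R->E->L->F->refl->B->L'->F->R'->A->plug->A
Char 6 ('F'): step: R->3, L=3; F->plug->F->R->A->L->D->refl->E->L'->B->R'->D->plug->D
Char 7 ('F'): step: R->4, L=3; F->plug->F->R->G->L->H->refl->C->L'->H->R'->E->plug->E
Char 8 ('H'): step: R->5, L=3; H->plug->H->R->D->L->G->refl->A->L'->C->R'->F->plug->F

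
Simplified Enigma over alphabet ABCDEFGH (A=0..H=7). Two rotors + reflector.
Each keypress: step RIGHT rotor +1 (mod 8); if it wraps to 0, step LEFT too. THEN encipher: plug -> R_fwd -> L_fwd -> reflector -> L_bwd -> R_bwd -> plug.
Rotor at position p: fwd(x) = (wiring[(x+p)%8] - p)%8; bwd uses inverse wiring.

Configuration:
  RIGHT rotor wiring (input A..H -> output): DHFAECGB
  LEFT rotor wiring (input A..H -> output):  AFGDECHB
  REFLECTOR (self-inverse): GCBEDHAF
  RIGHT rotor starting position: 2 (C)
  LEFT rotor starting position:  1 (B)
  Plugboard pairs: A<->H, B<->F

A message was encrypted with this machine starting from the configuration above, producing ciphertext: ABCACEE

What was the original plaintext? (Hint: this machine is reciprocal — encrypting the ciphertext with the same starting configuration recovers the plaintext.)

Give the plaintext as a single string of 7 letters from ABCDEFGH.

Answer: GHEBGCA

Derivation:
Char 1 ('A'): step: R->3, L=1; A->plug->H->R->C->L->C->refl->B->L'->E->R'->G->plug->G
Char 2 ('B'): step: R->4, L=1; B->plug->F->R->D->L->D->refl->E->L'->A->R'->A->plug->H
Char 3 ('C'): step: R->5, L=1; C->plug->C->R->E->L->B->refl->C->L'->C->R'->E->plug->E
Char 4 ('A'): step: R->6, L=1; A->plug->H->R->E->L->B->refl->C->L'->C->R'->F->plug->B
Char 5 ('C'): step: R->7, L=1; C->plug->C->R->A->L->E->refl->D->L'->D->R'->G->plug->G
Char 6 ('E'): step: R->0, L->2 (L advanced); E->plug->E->R->E->L->F->refl->H->L'->F->R'->C->plug->C
Char 7 ('E'): step: R->1, L=2; E->plug->E->R->B->L->B->refl->C->L'->C->R'->H->plug->A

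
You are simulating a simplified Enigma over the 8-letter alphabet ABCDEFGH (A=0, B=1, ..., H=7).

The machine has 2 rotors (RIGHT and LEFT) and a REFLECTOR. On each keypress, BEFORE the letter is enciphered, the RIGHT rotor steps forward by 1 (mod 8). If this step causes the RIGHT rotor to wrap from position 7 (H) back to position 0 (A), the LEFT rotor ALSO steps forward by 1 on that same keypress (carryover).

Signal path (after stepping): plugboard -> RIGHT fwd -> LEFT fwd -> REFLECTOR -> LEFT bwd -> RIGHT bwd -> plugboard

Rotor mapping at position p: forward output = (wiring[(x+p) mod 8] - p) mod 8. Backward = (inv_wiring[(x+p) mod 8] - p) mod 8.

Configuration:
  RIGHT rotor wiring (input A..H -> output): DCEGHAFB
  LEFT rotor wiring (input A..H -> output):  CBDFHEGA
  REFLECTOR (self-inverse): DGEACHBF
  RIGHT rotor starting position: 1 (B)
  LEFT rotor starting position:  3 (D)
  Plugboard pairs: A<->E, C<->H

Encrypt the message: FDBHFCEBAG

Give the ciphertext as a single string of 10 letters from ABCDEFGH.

Answer: AADAGEBCEB

Derivation:
Char 1 ('F'): step: R->2, L=3; F->plug->F->R->H->L->A->refl->D->L'->D->R'->E->plug->A
Char 2 ('D'): step: R->3, L=3; D->plug->D->R->C->L->B->refl->G->L'->G->R'->E->plug->A
Char 3 ('B'): step: R->4, L=3; B->plug->B->R->E->L->F->refl->H->L'->F->R'->D->plug->D
Char 4 ('H'): step: R->5, L=3; H->plug->C->R->E->L->F->refl->H->L'->F->R'->E->plug->A
Char 5 ('F'): step: R->6, L=3; F->plug->F->R->A->L->C->refl->E->L'->B->R'->G->plug->G
Char 6 ('C'): step: R->7, L=3; C->plug->H->R->G->L->G->refl->B->L'->C->R'->A->plug->E
Char 7 ('E'): step: R->0, L->4 (L advanced); E->plug->A->R->D->L->E->refl->C->L'->C->R'->B->plug->B
Char 8 ('B'): step: R->1, L=4; B->plug->B->R->D->L->E->refl->C->L'->C->R'->H->plug->C
Char 9 ('A'): step: R->2, L=4; A->plug->E->R->D->L->E->refl->C->L'->C->R'->A->plug->E
Char 10 ('G'): step: R->3, L=4; G->plug->G->R->H->L->B->refl->G->L'->E->R'->B->plug->B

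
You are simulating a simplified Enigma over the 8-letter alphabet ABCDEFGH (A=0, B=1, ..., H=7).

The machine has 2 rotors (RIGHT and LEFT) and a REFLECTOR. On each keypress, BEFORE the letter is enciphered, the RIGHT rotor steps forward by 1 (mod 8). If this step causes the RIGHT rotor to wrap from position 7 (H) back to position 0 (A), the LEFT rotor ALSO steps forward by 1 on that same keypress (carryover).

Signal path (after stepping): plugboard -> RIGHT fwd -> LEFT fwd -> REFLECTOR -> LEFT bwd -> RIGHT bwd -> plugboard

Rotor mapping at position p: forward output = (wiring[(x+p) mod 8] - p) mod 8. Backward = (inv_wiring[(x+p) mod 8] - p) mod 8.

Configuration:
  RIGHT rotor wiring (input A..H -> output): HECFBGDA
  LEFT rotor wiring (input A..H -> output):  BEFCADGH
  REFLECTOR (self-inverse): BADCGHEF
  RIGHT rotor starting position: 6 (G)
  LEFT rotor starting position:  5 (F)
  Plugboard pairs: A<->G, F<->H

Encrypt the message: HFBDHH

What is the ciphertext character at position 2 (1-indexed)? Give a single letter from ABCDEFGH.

Char 1 ('H'): step: R->7, L=5; H->plug->F->R->C->L->C->refl->D->L'->H->R'->G->plug->A
Char 2 ('F'): step: R->0, L->6 (L advanced); F->plug->H->R->A->L->A->refl->B->L'->B->R'->E->plug->E

E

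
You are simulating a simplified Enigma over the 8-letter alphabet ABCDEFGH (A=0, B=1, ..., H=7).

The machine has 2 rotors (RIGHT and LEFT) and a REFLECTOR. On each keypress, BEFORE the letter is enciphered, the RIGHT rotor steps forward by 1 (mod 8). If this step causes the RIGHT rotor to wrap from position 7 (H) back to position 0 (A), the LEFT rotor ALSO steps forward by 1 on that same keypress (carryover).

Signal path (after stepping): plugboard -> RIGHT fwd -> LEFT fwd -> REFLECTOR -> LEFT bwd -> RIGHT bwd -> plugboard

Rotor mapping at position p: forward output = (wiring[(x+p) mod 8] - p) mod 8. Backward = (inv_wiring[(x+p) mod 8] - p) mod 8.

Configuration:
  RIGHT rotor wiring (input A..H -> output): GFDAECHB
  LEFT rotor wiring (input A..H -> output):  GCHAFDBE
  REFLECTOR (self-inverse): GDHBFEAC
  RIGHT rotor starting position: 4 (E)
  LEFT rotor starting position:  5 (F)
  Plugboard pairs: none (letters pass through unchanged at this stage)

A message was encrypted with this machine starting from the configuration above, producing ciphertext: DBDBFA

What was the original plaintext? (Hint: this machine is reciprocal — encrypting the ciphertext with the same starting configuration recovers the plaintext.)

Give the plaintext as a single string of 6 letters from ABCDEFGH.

Char 1 ('D'): step: R->5, L=5; D->plug->D->R->B->L->E->refl->F->L'->E->R'->C->plug->C
Char 2 ('B'): step: R->6, L=5; B->plug->B->R->D->L->B->refl->D->L'->G->R'->G->plug->G
Char 3 ('D'): step: R->7, L=5; D->plug->D->R->E->L->F->refl->E->L'->B->R'->E->plug->E
Char 4 ('B'): step: R->0, L->6 (L advanced); B->plug->B->R->F->L->C->refl->H->L'->G->R'->A->plug->A
Char 5 ('F'): step: R->1, L=6; F->plug->F->R->G->L->H->refl->C->L'->F->R'->H->plug->H
Char 6 ('A'): step: R->2, L=6; A->plug->A->R->B->L->G->refl->A->L'->C->R'->C->plug->C

Answer: CGEAHC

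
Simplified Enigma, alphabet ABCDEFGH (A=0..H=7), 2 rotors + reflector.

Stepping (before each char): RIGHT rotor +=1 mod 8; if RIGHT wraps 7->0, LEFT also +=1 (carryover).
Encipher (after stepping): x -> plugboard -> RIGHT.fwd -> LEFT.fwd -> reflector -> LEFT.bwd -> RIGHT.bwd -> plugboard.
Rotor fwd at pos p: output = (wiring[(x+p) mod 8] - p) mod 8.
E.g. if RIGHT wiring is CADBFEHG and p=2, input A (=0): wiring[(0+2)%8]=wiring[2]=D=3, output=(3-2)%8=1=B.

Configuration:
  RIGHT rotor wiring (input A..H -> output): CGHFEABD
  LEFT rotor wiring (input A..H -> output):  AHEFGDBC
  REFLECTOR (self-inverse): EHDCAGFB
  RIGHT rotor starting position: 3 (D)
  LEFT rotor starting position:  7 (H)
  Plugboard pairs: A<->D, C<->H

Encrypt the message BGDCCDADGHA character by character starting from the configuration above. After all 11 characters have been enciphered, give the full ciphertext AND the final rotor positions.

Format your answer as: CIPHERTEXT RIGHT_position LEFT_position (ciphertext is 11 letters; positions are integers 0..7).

Answer: GCHEEEFEBEC 6 0

Derivation:
Char 1 ('B'): step: R->4, L=7; B->plug->B->R->E->L->G->refl->F->L'->D->R'->G->plug->G
Char 2 ('G'): step: R->5, L=7; G->plug->G->R->A->L->D->refl->C->L'->H->R'->H->plug->C
Char 3 ('D'): step: R->6, L=7; D->plug->A->R->D->L->F->refl->G->L'->E->R'->C->plug->H
Char 4 ('C'): step: R->7, L=7; C->plug->H->R->C->L->A->refl->E->L'->G->R'->E->plug->E
Char 5 ('C'): step: R->0, L->0 (L advanced); C->plug->H->R->D->L->F->refl->G->L'->E->R'->E->plug->E
Char 6 ('D'): step: R->1, L=0; D->plug->A->R->F->L->D->refl->C->L'->H->R'->E->plug->E
Char 7 ('A'): step: R->2, L=0; A->plug->D->R->G->L->B->refl->H->L'->B->R'->F->plug->F
Char 8 ('D'): step: R->3, L=0; D->plug->A->R->C->L->E->refl->A->L'->A->R'->E->plug->E
Char 9 ('G'): step: R->4, L=0; G->plug->G->R->D->L->F->refl->G->L'->E->R'->B->plug->B
Char 10 ('H'): step: R->5, L=0; H->plug->C->R->G->L->B->refl->H->L'->B->R'->E->plug->E
Char 11 ('A'): step: R->6, L=0; A->plug->D->R->A->L->A->refl->E->L'->C->R'->H->plug->C
Final: ciphertext=GCHEEEFEBEC, RIGHT=6, LEFT=0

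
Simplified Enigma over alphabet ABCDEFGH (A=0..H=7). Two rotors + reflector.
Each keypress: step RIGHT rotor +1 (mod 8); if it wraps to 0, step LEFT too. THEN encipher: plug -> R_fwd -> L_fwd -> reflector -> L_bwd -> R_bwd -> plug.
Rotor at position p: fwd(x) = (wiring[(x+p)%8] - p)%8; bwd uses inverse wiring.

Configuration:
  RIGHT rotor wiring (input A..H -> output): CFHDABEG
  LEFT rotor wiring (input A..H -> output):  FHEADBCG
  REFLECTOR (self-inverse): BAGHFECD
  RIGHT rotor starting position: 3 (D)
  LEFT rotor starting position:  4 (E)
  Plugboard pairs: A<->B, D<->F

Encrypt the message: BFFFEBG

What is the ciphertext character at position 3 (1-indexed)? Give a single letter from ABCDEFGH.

Char 1 ('B'): step: R->4, L=4; B->plug->A->R->E->L->B->refl->A->L'->G->R'->E->plug->E
Char 2 ('F'): step: R->5, L=4; F->plug->D->R->F->L->D->refl->H->L'->A->R'->E->plug->E
Char 3 ('F'): step: R->6, L=4; F->plug->D->R->H->L->E->refl->F->L'->B->R'->E->plug->E

E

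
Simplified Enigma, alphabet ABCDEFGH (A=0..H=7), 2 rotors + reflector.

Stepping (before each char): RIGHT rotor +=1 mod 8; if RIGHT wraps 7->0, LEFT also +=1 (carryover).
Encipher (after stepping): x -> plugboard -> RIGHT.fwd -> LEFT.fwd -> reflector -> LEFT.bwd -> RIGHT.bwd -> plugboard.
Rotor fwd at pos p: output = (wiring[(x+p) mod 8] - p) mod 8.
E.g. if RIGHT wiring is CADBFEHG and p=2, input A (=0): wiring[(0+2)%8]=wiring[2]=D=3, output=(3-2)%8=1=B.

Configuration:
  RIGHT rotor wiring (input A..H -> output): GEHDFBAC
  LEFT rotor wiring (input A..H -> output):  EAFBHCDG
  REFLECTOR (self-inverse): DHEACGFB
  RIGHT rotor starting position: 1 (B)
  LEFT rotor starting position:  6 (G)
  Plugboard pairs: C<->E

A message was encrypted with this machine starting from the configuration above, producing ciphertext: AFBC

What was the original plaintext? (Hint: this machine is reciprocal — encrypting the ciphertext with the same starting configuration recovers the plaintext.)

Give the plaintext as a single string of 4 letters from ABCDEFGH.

Answer: BCAB

Derivation:
Char 1 ('A'): step: R->2, L=6; A->plug->A->R->F->L->D->refl->A->L'->B->R'->B->plug->B
Char 2 ('F'): step: R->3, L=6; F->plug->F->R->D->L->C->refl->E->L'->H->R'->E->plug->C
Char 3 ('B'): step: R->4, L=6; B->plug->B->R->F->L->D->refl->A->L'->B->R'->A->plug->A
Char 4 ('C'): step: R->5, L=6; C->plug->E->R->H->L->E->refl->C->L'->D->R'->B->plug->B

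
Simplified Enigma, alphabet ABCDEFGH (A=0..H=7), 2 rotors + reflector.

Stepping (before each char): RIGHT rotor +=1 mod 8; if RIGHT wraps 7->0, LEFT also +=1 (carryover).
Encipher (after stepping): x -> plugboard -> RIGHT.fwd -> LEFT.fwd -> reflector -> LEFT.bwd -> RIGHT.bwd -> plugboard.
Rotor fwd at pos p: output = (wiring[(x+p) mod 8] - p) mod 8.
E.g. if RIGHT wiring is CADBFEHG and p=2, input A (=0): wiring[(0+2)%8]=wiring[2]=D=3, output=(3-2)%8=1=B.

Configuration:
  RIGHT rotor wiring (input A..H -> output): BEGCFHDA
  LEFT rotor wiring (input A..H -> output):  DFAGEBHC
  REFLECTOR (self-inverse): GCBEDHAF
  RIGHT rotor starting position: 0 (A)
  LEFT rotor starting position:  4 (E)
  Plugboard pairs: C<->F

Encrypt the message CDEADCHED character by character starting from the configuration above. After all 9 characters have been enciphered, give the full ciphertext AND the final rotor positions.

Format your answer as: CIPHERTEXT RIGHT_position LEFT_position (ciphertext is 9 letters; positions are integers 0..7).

Char 1 ('C'): step: R->1, L=4; C->plug->F->R->C->L->D->refl->E->L'->G->R'->E->plug->E
Char 2 ('D'): step: R->2, L=4; D->plug->D->R->F->L->B->refl->C->L'->H->R'->G->plug->G
Char 3 ('E'): step: R->3, L=4; E->plug->E->R->F->L->B->refl->C->L'->H->R'->A->plug->A
Char 4 ('A'): step: R->4, L=4; A->plug->A->R->B->L->F->refl->H->L'->E->R'->D->plug->D
Char 5 ('D'): step: R->5, L=4; D->plug->D->R->E->L->H->refl->F->L'->B->R'->F->plug->C
Char 6 ('C'): step: R->6, L=4; C->plug->F->R->E->L->H->refl->F->L'->B->R'->H->plug->H
Char 7 ('H'): step: R->7, L=4; H->plug->H->R->E->L->H->refl->F->L'->B->R'->A->plug->A
Char 8 ('E'): step: R->0, L->5 (L advanced); E->plug->E->R->F->L->D->refl->E->L'->A->R'->H->plug->H
Char 9 ('D'): step: R->1, L=5; D->plug->D->R->E->L->A->refl->G->L'->D->R'->A->plug->A
Final: ciphertext=EGADCHAHA, RIGHT=1, LEFT=5

Answer: EGADCHAHA 1 5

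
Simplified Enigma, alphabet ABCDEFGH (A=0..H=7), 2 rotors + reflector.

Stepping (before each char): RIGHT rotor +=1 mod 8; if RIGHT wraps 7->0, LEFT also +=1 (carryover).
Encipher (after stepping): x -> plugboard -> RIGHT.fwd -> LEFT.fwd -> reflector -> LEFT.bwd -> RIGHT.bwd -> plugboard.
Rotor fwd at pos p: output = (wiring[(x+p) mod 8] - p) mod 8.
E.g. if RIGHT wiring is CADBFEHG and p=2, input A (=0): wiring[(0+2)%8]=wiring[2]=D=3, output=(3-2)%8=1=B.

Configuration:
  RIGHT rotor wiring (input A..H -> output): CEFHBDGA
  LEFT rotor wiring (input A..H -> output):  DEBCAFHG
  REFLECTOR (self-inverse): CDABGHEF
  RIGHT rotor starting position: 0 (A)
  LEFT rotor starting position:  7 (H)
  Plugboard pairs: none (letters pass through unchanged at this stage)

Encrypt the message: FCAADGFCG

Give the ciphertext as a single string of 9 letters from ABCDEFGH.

Answer: BAEDHEEGH

Derivation:
Char 1 ('F'): step: R->1, L=7; F->plug->F->R->F->L->B->refl->D->L'->E->R'->B->plug->B
Char 2 ('C'): step: R->2, L=7; C->plug->C->R->H->L->A->refl->C->L'->D->R'->A->plug->A
Char 3 ('A'): step: R->3, L=7; A->plug->A->R->E->L->D->refl->B->L'->F->R'->E->plug->E
Char 4 ('A'): step: R->4, L=7; A->plug->A->R->F->L->B->refl->D->L'->E->R'->D->plug->D
Char 5 ('D'): step: R->5, L=7; D->plug->D->R->F->L->B->refl->D->L'->E->R'->H->plug->H
Char 6 ('G'): step: R->6, L=7; G->plug->G->R->D->L->C->refl->A->L'->H->R'->E->plug->E
Char 7 ('F'): step: R->7, L=7; F->plug->F->R->C->L->F->refl->H->L'->A->R'->E->plug->E
Char 8 ('C'): step: R->0, L->0 (L advanced); C->plug->C->R->F->L->F->refl->H->L'->G->R'->G->plug->G
Char 9 ('G'): step: R->1, L=0; G->plug->G->R->H->L->G->refl->E->L'->B->R'->H->plug->H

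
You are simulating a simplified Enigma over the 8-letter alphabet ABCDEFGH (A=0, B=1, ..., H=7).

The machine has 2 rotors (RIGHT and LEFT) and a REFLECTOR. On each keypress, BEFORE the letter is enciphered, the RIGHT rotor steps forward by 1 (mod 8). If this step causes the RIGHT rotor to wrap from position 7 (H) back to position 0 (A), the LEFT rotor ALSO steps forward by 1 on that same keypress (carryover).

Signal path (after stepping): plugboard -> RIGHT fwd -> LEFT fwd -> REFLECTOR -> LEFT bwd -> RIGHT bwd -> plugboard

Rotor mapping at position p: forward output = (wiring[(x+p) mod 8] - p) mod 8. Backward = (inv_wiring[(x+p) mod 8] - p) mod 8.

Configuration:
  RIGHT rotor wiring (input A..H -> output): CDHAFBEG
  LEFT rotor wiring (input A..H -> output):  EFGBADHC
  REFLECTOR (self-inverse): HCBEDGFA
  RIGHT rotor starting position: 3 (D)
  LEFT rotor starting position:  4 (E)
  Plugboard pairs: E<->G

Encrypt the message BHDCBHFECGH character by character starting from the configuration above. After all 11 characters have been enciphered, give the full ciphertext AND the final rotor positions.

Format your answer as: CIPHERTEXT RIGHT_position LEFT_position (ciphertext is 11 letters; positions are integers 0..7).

Char 1 ('B'): step: R->4, L=4; B->plug->B->R->F->L->B->refl->C->L'->G->R'->E->plug->G
Char 2 ('H'): step: R->5, L=4; H->plug->H->R->A->L->E->refl->D->L'->C->R'->F->plug->F
Char 3 ('D'): step: R->6, L=4; D->plug->D->R->F->L->B->refl->C->L'->G->R'->A->plug->A
Char 4 ('C'): step: R->7, L=4; C->plug->C->R->E->L->A->refl->H->L'->B->R'->E->plug->G
Char 5 ('B'): step: R->0, L->5 (L advanced); B->plug->B->R->D->L->H->refl->A->L'->E->R'->G->plug->E
Char 6 ('H'): step: R->1, L=5; H->plug->H->R->B->L->C->refl->B->L'->F->R'->G->plug->E
Char 7 ('F'): step: R->2, L=5; F->plug->F->R->E->L->A->refl->H->L'->D->R'->C->plug->C
Char 8 ('E'): step: R->3, L=5; E->plug->G->R->A->L->G->refl->F->L'->C->R'->B->plug->B
Char 9 ('C'): step: R->4, L=5; C->plug->C->R->A->L->G->refl->F->L'->C->R'->D->plug->D
Char 10 ('G'): step: R->5, L=5; G->plug->E->R->G->L->E->refl->D->L'->H->R'->B->plug->B
Char 11 ('H'): step: R->6, L=5; H->plug->H->R->D->L->H->refl->A->L'->E->R'->C->plug->C
Final: ciphertext=GFAGEECBDBC, RIGHT=6, LEFT=5

Answer: GFAGEECBDBC 6 5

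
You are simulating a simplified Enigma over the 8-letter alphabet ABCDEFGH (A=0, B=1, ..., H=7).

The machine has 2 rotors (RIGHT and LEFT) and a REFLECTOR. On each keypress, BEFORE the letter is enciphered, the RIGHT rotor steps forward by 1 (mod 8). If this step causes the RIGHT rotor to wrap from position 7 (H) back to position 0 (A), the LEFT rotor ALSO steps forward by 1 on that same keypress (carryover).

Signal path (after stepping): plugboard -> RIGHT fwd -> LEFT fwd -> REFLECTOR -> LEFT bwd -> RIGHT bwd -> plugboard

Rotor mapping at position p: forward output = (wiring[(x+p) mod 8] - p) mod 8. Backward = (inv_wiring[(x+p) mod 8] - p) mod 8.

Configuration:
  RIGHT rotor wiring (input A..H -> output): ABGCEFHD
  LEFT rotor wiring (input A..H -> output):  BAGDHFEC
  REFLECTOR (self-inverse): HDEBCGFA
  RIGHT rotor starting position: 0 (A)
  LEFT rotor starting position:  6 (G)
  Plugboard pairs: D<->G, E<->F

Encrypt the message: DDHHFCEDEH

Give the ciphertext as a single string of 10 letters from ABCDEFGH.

Char 1 ('D'): step: R->1, L=6; D->plug->G->R->C->L->D->refl->B->L'->G->R'->F->plug->E
Char 2 ('D'): step: R->2, L=6; D->plug->G->R->G->L->B->refl->D->L'->C->R'->C->plug->C
Char 3 ('H'): step: R->3, L=6; H->plug->H->R->D->L->C->refl->E->L'->B->R'->B->plug->B
Char 4 ('H'): step: R->4, L=6; H->plug->H->R->G->L->B->refl->D->L'->C->R'->G->plug->D
Char 5 ('F'): step: R->5, L=6; F->plug->E->R->E->L->A->refl->H->L'->H->R'->H->plug->H
Char 6 ('C'): step: R->6, L=6; C->plug->C->R->C->L->D->refl->B->L'->G->R'->G->plug->D
Char 7 ('E'): step: R->7, L=6; E->plug->F->R->F->L->F->refl->G->L'->A->R'->H->plug->H
Char 8 ('D'): step: R->0, L->7 (L advanced); D->plug->G->R->H->L->F->refl->G->L'->G->R'->C->plug->C
Char 9 ('E'): step: R->1, L=7; E->plug->F->R->G->L->G->refl->F->L'->H->R'->H->plug->H
Char 10 ('H'): step: R->2, L=7; H->plug->H->R->H->L->F->refl->G->L'->G->R'->G->plug->D

Answer: ECBDHDHCHD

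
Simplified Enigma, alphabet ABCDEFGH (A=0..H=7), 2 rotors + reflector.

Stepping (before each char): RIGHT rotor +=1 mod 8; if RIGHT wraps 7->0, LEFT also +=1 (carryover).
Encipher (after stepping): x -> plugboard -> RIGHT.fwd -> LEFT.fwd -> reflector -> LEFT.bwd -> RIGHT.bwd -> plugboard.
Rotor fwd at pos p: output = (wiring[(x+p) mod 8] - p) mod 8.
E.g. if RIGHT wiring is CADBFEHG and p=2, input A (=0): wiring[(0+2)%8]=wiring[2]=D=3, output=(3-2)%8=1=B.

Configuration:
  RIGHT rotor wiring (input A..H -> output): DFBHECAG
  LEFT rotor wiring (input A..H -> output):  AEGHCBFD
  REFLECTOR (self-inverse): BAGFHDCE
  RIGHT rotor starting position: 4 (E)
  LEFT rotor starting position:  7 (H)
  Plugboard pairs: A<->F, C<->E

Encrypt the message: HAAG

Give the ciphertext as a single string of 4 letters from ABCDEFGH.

Char 1 ('H'): step: R->5, L=7; H->plug->H->R->H->L->G->refl->C->L'->G->R'->D->plug->D
Char 2 ('A'): step: R->6, L=7; A->plug->F->R->B->L->B->refl->A->L'->E->R'->H->plug->H
Char 3 ('A'): step: R->7, L=7; A->plug->F->R->F->L->D->refl->F->L'->C->R'->D->plug->D
Char 4 ('G'): step: R->0, L->0 (L advanced); G->plug->G->R->A->L->A->refl->B->L'->F->R'->B->plug->B

Answer: DHDB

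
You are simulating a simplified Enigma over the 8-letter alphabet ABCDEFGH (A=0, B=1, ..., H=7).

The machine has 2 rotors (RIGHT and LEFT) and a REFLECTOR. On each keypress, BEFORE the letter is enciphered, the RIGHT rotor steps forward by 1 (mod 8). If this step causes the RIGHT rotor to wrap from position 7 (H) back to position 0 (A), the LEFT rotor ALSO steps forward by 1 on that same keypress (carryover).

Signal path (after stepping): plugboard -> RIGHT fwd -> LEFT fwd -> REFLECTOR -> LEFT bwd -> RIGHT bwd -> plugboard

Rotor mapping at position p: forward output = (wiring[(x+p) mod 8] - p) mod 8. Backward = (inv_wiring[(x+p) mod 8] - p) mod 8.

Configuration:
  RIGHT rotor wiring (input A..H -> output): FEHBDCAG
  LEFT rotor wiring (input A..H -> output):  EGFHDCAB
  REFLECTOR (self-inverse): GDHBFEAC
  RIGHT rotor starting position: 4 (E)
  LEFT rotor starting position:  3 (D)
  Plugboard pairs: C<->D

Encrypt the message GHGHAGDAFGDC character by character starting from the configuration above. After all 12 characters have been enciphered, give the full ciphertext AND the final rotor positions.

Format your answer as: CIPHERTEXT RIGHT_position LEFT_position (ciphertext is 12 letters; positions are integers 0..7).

Char 1 ('G'): step: R->5, L=3; G->plug->G->R->E->L->G->refl->A->L'->B->R'->C->plug->D
Char 2 ('H'): step: R->6, L=3; H->plug->H->R->E->L->G->refl->A->L'->B->R'->E->plug->E
Char 3 ('G'): step: R->7, L=3; G->plug->G->R->D->L->F->refl->E->L'->A->R'->D->plug->C
Char 4 ('H'): step: R->0, L->4 (L advanced); H->plug->H->R->G->L->B->refl->D->L'->H->R'->C->plug->D
Char 5 ('A'): step: R->1, L=4; A->plug->A->R->D->L->F->refl->E->L'->C->R'->D->plug->C
Char 6 ('G'): step: R->2, L=4; G->plug->G->R->D->L->F->refl->E->L'->C->R'->H->plug->H
Char 7 ('D'): step: R->3, L=4; D->plug->C->R->H->L->D->refl->B->L'->G->R'->A->plug->A
Char 8 ('A'): step: R->4, L=4; A->plug->A->R->H->L->D->refl->B->L'->G->R'->B->plug->B
Char 9 ('F'): step: R->5, L=4; F->plug->F->R->C->L->E->refl->F->L'->D->R'->B->plug->B
Char 10 ('G'): step: R->6, L=4; G->plug->G->R->F->L->C->refl->H->L'->A->R'->B->plug->B
Char 11 ('D'): step: R->7, L=4; D->plug->C->R->F->L->C->refl->H->L'->A->R'->D->plug->C
Char 12 ('C'): step: R->0, L->5 (L advanced); C->plug->D->R->B->L->D->refl->B->L'->E->R'->B->plug->B
Final: ciphertext=DECDCHABBBCB, RIGHT=0, LEFT=5

Answer: DECDCHABBBCB 0 5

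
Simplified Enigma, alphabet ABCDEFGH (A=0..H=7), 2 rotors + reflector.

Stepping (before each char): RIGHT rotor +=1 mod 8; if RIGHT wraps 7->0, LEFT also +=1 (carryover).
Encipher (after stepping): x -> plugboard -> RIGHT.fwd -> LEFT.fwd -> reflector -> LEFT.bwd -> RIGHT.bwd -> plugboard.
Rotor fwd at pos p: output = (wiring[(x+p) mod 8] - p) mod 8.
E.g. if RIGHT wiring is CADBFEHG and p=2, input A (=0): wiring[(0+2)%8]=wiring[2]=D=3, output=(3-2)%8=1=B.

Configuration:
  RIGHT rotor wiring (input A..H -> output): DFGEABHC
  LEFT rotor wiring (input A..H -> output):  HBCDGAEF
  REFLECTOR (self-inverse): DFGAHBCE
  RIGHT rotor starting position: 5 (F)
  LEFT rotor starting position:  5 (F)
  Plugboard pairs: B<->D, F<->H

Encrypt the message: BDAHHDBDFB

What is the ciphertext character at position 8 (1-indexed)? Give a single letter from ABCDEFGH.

Char 1 ('B'): step: R->6, L=5; B->plug->D->R->H->L->B->refl->F->L'->F->R'->C->plug->C
Char 2 ('D'): step: R->7, L=5; D->plug->B->R->E->L->E->refl->H->L'->B->R'->F->plug->H
Char 3 ('A'): step: R->0, L->6 (L advanced); A->plug->A->R->D->L->D->refl->A->L'->G->R'->C->plug->C
Char 4 ('H'): step: R->1, L=6; H->plug->F->R->G->L->A->refl->D->L'->D->R'->C->plug->C
Char 5 ('H'): step: R->2, L=6; H->plug->F->R->A->L->G->refl->C->L'->H->R'->D->plug->B
Char 6 ('D'): step: R->3, L=6; D->plug->B->R->F->L->F->refl->B->L'->C->R'->G->plug->G
Char 7 ('B'): step: R->4, L=6; B->plug->D->R->G->L->A->refl->D->L'->D->R'->C->plug->C
Char 8 ('D'): step: R->5, L=6; D->plug->B->R->C->L->B->refl->F->L'->F->R'->C->plug->C

C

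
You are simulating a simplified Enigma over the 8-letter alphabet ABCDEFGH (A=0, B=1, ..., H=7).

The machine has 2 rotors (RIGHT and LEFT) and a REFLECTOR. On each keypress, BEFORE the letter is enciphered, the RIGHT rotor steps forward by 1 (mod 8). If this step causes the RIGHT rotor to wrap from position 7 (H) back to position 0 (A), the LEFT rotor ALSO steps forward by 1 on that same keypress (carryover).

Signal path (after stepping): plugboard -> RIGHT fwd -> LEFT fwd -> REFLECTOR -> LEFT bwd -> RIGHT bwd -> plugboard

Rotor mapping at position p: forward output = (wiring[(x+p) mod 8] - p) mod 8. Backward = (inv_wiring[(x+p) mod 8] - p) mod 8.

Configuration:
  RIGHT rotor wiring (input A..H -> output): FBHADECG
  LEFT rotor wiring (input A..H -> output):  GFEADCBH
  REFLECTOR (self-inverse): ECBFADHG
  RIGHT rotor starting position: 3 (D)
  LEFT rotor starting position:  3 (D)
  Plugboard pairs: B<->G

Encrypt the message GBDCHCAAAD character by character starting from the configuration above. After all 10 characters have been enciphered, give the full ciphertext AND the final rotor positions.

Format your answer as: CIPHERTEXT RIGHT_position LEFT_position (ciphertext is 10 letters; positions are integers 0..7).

Char 1 ('G'): step: R->4, L=3; G->plug->B->R->A->L->F->refl->D->L'->F->R'->F->plug->F
Char 2 ('B'): step: R->5, L=3; B->plug->G->R->D->L->G->refl->H->L'->C->R'->F->plug->F
Char 3 ('D'): step: R->6, L=3; D->plug->D->R->D->L->G->refl->H->L'->C->R'->F->plug->F
Char 4 ('C'): step: R->7, L=3; C->plug->C->R->C->L->H->refl->G->L'->D->R'->H->plug->H
Char 5 ('H'): step: R->0, L->4 (L advanced); H->plug->H->R->G->L->A->refl->E->L'->H->R'->C->plug->C
Char 6 ('C'): step: R->1, L=4; C->plug->C->R->H->L->E->refl->A->L'->G->R'->B->plug->G
Char 7 ('A'): step: R->2, L=4; A->plug->A->R->F->L->B->refl->C->L'->E->R'->F->plug->F
Char 8 ('A'): step: R->3, L=4; A->plug->A->R->F->L->B->refl->C->L'->E->R'->H->plug->H
Char 9 ('A'): step: R->4, L=4; A->plug->A->R->H->L->E->refl->A->L'->G->R'->C->plug->C
Char 10 ('D'): step: R->5, L=4; D->plug->D->R->A->L->H->refl->G->L'->B->R'->C->plug->C
Final: ciphertext=FFFHCGFHCC, RIGHT=5, LEFT=4

Answer: FFFHCGFHCC 5 4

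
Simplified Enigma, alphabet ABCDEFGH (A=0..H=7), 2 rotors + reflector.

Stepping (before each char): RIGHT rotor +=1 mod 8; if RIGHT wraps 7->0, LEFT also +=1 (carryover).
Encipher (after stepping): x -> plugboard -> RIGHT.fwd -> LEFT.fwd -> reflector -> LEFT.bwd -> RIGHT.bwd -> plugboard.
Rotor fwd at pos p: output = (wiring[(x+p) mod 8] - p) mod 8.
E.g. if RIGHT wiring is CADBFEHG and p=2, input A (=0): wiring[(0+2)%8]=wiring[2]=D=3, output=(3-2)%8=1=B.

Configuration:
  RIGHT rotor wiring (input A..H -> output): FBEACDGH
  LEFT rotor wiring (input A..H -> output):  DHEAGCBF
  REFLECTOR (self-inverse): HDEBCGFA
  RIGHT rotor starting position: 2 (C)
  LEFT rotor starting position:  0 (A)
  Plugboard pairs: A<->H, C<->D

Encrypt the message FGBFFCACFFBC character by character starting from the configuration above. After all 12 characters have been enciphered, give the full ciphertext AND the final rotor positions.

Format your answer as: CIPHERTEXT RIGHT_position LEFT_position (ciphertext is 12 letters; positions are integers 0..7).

Answer: HHGAEFCEHDEH 6 1

Derivation:
Char 1 ('F'): step: R->3, L=0; F->plug->F->R->C->L->E->refl->C->L'->F->R'->A->plug->H
Char 2 ('G'): step: R->4, L=0; G->plug->G->R->A->L->D->refl->B->L'->G->R'->A->plug->H
Char 3 ('B'): step: R->5, L=0; B->plug->B->R->B->L->H->refl->A->L'->D->R'->G->plug->G
Char 4 ('F'): step: R->6, L=0; F->plug->F->R->C->L->E->refl->C->L'->F->R'->H->plug->A
Char 5 ('F'): step: R->7, L=0; F->plug->F->R->D->L->A->refl->H->L'->B->R'->E->plug->E
Char 6 ('C'): step: R->0, L->1 (L advanced); C->plug->D->R->A->L->G->refl->F->L'->D->R'->F->plug->F
Char 7 ('A'): step: R->1, L=1; A->plug->H->R->E->L->B->refl->D->L'->B->R'->D->plug->C
Char 8 ('C'): step: R->2, L=1; C->plug->D->R->B->L->D->refl->B->L'->E->R'->E->plug->E
Char 9 ('F'): step: R->3, L=1; F->plug->F->R->C->L->H->refl->A->L'->F->R'->A->plug->H
Char 10 ('F'): step: R->4, L=1; F->plug->F->R->F->L->A->refl->H->L'->C->R'->C->plug->D
Char 11 ('B'): step: R->5, L=1; B->plug->B->R->B->L->D->refl->B->L'->E->R'->E->plug->E
Char 12 ('C'): step: R->6, L=1; C->plug->D->R->D->L->F->refl->G->L'->A->R'->A->plug->H
Final: ciphertext=HHGAEFCEHDEH, RIGHT=6, LEFT=1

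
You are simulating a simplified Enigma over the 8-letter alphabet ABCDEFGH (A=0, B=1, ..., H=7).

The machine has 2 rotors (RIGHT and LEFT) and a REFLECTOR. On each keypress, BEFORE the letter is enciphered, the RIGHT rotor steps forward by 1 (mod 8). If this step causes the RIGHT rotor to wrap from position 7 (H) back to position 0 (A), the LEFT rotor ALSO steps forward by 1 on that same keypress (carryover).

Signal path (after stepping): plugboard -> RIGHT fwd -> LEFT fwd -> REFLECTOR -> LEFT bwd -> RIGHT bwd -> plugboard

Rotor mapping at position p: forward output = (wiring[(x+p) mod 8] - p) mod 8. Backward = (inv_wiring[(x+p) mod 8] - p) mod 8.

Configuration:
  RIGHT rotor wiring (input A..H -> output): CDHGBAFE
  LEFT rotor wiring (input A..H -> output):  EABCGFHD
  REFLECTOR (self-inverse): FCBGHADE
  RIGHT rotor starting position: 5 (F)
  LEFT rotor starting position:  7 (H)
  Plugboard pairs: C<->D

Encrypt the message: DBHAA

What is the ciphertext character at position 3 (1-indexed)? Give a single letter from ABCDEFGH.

Char 1 ('D'): step: R->6, L=7; D->plug->C->R->E->L->D->refl->G->L'->G->R'->B->plug->B
Char 2 ('B'): step: R->7, L=7; B->plug->B->R->D->L->C->refl->B->L'->C->R'->F->plug->F
Char 3 ('H'): step: R->0, L->0 (L advanced); H->plug->H->R->E->L->G->refl->D->L'->H->R'->C->plug->D

D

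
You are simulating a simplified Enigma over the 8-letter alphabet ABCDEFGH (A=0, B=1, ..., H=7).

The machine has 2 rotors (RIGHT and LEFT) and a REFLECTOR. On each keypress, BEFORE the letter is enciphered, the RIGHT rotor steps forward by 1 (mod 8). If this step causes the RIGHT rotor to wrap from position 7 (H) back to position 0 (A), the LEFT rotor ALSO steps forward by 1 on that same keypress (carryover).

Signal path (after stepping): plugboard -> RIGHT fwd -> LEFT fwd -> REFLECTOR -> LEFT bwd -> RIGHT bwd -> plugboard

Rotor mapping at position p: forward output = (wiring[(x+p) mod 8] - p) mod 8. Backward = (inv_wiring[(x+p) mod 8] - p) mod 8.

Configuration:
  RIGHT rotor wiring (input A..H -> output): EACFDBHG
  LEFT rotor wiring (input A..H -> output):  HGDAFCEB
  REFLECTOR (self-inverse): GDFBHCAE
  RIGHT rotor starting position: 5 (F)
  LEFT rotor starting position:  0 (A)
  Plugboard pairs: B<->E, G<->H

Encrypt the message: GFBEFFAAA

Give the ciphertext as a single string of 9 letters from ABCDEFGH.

Answer: AECBBEHFE

Derivation:
Char 1 ('G'): step: R->6, L=0; G->plug->H->R->D->L->A->refl->G->L'->B->R'->A->plug->A
Char 2 ('F'): step: R->7, L=0; F->plug->F->R->E->L->F->refl->C->L'->F->R'->B->plug->E
Char 3 ('B'): step: R->0, L->1 (L advanced); B->plug->E->R->D->L->E->refl->H->L'->C->R'->C->plug->C
Char 4 ('E'): step: R->1, L=1; E->plug->B->R->B->L->C->refl->F->L'->A->R'->E->plug->B
Char 5 ('F'): step: R->2, L=1; F->plug->F->R->E->L->B->refl->D->L'->F->R'->E->plug->B
Char 6 ('F'): step: R->3, L=1; F->plug->F->R->B->L->C->refl->F->L'->A->R'->B->plug->E
Char 7 ('A'): step: R->4, L=1; A->plug->A->R->H->L->G->refl->A->L'->G->R'->G->plug->H
Char 8 ('A'): step: R->5, L=1; A->plug->A->R->E->L->B->refl->D->L'->F->R'->F->plug->F
Char 9 ('A'): step: R->6, L=1; A->plug->A->R->B->L->C->refl->F->L'->A->R'->B->plug->E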